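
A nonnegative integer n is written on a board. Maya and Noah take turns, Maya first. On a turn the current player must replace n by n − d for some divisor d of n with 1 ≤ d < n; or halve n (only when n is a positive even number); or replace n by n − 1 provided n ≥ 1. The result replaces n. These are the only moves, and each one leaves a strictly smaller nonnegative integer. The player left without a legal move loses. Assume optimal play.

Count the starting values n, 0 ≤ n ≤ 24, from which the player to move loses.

12

Build the W/L table. Terminal = L. A non-terminal position is W if it has a move to some L; otherwise it is L.
n=0: no move → L
n=1: can move to 0, which is L ⇒ W
n=2: the only move is to 1(W), a W ⇒ L
n=3: can move to 2, which is L ⇒ W
n=4: can move to 2, which is L ⇒ W
n=5: the only move is to 4(W), a W ⇒ L
n=6: can move to 5, which is L ⇒ W
n=7: the only move is to 6(W), a W ⇒ L
n=8: can move to 7, which is L ⇒ W
n=9: moves to 6(W), 8(W); every one is W ⇒ L
n=10: can move to 5, which is L ⇒ W
n=11: the only move is to 10(W), a W ⇒ L
n=12: can move to 9, which is L ⇒ W
n=13: the only move is to 12(W), a W ⇒ L
n=14: can move to 7, which is L ⇒ W
n=15: moves to 10(W), 12(W), 14(W); every one is W ⇒ L
n=16: can move to 15, which is L ⇒ W
n=17: the only move is to 16(W), a W ⇒ L
n=18: can move to 9, which is L ⇒ W
n=19: the only move is to 18(W), a W ⇒ L
n=20: can move to 15, which is L ⇒ W
n=21: moves to 14(W), 18(W), 20(W); every one is W ⇒ L
n=22: can move to 11, which is L ⇒ W
n=23: the only move is to 22(W), a W ⇒ L
n=24: can move to 21, which is L ⇒ W
L entries with 0 ≤ n ≤ 24: n = 0, 2, 5, 7, 9, 11, 13, 15, 17, 19, 21, 23; that makes 12.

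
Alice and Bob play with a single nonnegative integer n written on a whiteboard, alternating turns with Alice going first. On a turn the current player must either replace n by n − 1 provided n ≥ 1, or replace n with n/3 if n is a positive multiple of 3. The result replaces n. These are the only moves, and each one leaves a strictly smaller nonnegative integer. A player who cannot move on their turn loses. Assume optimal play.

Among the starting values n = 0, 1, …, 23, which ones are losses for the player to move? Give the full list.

Use the standard recursion: the mover loses at a terminal position; elsewhere, the mover wins exactly when some move hands the opponent an L position.
n=0: no move → L
n=1: can move to 0, which is L ⇒ W
n=2: the only move is to 1(W), a W ⇒ L
n=3: can move to 2, which is L ⇒ W
n=4: the only move is to 3(W), a W ⇒ L
n=5: can move to 4, which is L ⇒ W
n=6: can move to 2, which is L ⇒ W
n=7: the only move is to 6(W), a W ⇒ L
n=8: can move to 7, which is L ⇒ W
n=9: moves to 3(W), 8(W); every one is W ⇒ L
n=10: can move to 9, which is L ⇒ W
n=11: the only move is to 10(W), a W ⇒ L
n=12: can move to 4, which is L ⇒ W
n=13: the only move is to 12(W), a W ⇒ L
n=14: can move to 13, which is L ⇒ W
n=15: moves to 5(W), 14(W); every one is W ⇒ L
n=16: can move to 15, which is L ⇒ W
n=17: the only move is to 16(W), a W ⇒ L
n=18: can move to 17, which is L ⇒ W
n=19: the only move is to 18(W), a W ⇒ L
n=20: can move to 19, which is L ⇒ W
n=21: can move to 7, which is L ⇒ W
n=22: the only move is to 21(W), a W ⇒ L
n=23: can move to 22, which is L ⇒ W
The losing starting values of n are exactly the entries labelled L in this table (11 of them).

0, 2, 4, 7, 9, 11, 13, 15, 17, 19, 22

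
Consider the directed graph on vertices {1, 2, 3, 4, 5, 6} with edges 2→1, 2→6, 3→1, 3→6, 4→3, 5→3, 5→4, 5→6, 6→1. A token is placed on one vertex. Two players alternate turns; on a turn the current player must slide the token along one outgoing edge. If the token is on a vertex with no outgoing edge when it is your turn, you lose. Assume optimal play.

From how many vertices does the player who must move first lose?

2

Build the W/L table. Terminal = L. A non-terminal position is W if it has a move to some L; otherwise it is L.
Every edge goes from a vertex to one that appears earlier in the order 1, 6, 3, 4, 5, 2, so processing vertices in that order labels each vertex after all of its successors.
1: no outgoing edge → L
6: can move to 1, which is L ⇒ W
3: can move to 1, which is L ⇒ W
4: the only move is to 3(W), a W ⇒ L
5: can move to 4, which is L ⇒ W
2: can move to 1, which is L ⇒ W
The L vertices are 1, 4; that is 2 in all.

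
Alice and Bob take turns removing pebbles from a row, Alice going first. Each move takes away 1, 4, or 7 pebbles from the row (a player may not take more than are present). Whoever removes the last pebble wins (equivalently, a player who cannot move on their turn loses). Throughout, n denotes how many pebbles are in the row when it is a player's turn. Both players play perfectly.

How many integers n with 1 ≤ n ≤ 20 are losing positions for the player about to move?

Positions with no move are L. A position that does have a move is losing for the player to move precisely when every available move leads to a winning position for the opponent. Fill in the labels:
n=0: no move → L
n=1: can move to 0, which is L ⇒ W
n=2: the only move is to 1(W), a W ⇒ L
n=3: can move to 2, which is L ⇒ W
n=4: can move to 0, which is L ⇒ W
n=5: moves to 4(W), 1(W); every one is W ⇒ L
n=6: can move to 5, which is L ⇒ W
n=7: can move to 0, which is L ⇒ W
n=8: moves to 7(W), 4(W), 1(W); every one is W ⇒ L
n=9: can move to 8, which is L ⇒ W
n=10: moves to 9(W), 6(W), 3(W); every one is W ⇒ L
n=11: can move to 10, which is L ⇒ W
n=12: can move to 8, which is L ⇒ W
n=13: moves to 12(W), 9(W), 6(W); every one is W ⇒ L
n=14: can move to 13, which is L ⇒ W
n=15: can move to 8, which is L ⇒ W
n=16: moves to 15(W), 12(W), 9(W); every one is W ⇒ L
n=17: can move to 16, which is L ⇒ W
n=18: moves to 17(W), 14(W), 11(W); every one is W ⇒ L
n=19: can move to 18, which is L ⇒ W
n=20: can move to 16, which is L ⇒ W
L entries with 1 ≤ n ≤ 20 (n=0 is outside the asked range and is not counted): n = 2, 5, 8, 10, 13, 16, 18; that makes 7.

7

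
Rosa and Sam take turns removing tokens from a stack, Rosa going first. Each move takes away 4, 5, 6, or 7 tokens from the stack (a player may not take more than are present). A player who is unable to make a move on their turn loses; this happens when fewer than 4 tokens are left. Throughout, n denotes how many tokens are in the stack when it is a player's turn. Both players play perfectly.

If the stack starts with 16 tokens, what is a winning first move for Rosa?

Classify positions by backward induction: terminal positions (no move available) are L. From any other position, the mover wins iff some move reaches an L.
n=0: no move → L
n=1: no move → L
n=2: no move → L
n=3: no move → L
n=4: can move to 0, which is L ⇒ W
n=5: can move to 1, which is L ⇒ W
n=6: can move to 2, which is L ⇒ W
n=7: can move to 3, which is L ⇒ W
n=8: can move to 3, which is L ⇒ W
n=9: can move to 3, which is L ⇒ W
n=10: can move to 3, which is L ⇒ W
n=11: moves to 7(W), 6(W), 5(W), 4(W); every one is W ⇒ L
n=12: moves to 8(W), 7(W), 6(W), 5(W); every one is W ⇒ L
n=13: moves to 9(W), 8(W), 7(W), 6(W); every one is W ⇒ L
n=14: moves to 10(W), 9(W), 8(W), 7(W); every one is W ⇒ L
n=15: can move to 11, which is L ⇒ W
n=16: can move to 12, which is L ⇒ W
From 16, the L positions reachable in one move are: 12, 11. Any move reaching one of these is winning.

Remove 4, leaving 12.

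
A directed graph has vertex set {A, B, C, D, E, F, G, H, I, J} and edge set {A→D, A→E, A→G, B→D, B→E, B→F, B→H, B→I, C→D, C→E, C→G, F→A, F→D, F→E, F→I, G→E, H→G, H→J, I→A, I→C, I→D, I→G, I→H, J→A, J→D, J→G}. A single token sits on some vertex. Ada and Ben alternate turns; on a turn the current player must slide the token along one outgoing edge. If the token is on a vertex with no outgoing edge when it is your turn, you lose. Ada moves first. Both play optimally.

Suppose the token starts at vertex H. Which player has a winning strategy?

Build the W/L table. Terminal = L. A non-terminal position is W if it has a move to some L; otherwise it is L.
Every edge goes from a vertex to one that appears earlier in the order E, D, G, C, A, J, H, I, F, B, so processing vertices in that order labels each vertex after all of its successors.
E: no outgoing edge → L
D: no outgoing edge → L
G: reaches L-position E → W
C: reaches L-position D → W
A: reaches L-position D → W
J: reaches L-position D → W
H: only reaches J(W), G(W), all W → L
I: reaches L-position H → W
F: reaches L-position D → W
B: reaches L-position H → W
Every move from H reaches a W position, so the mover loses.

Ben wins.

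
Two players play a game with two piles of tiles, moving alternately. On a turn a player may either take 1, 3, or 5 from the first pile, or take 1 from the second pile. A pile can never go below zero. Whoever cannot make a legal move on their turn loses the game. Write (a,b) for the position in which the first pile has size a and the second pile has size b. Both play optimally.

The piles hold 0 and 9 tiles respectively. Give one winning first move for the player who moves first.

Move to (0,8).

Build the W/L table. Terminal = L. A non-terminal position is W if it has a move to some L; otherwise it is L.
No move ever increases a pile, so every position that can arise here has a ≤ 0 and b ≤ 9; it is enough to label the cells with 0 ≤ a ≤ 0 and 0 ≤ b ≤ 9.
Every move lowers a or b (never raises either), so fill the grid row by row in increasing a, and left to right within a row: each cell's successors are then already labelled.
      b=0  b=1  b=2  b=3  b=4  b=5  b=6  b=7  b=8  b=9
a=0:    L    W    L    W    L    W    L    W    L    W
Cells with no legal move (terminal, hence L): (0,0).
The remaining L cells, each justified by listing all of its moves:
(0,2): the only move is to (0,1)(W), a W ⇒ L
(0,4): the only move is to (0,3)(W), a W ⇒ L
(0,6): the only move is to (0,5)(W), a W ⇒ L
(0,8): the only move is to (0,7)(W), a W ⇒ L
Every other cell has at least one move into one of the L cells above, so it is W.
From (0,9), the L positions reachable in one move are: (0,8).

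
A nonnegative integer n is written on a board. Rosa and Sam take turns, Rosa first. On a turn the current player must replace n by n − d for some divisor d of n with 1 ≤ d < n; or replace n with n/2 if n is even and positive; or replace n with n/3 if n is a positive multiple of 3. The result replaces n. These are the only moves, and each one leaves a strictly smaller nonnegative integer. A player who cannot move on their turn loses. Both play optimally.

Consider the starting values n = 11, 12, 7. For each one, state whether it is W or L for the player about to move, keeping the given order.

11: L, 12: W, 7: L

Build the W/L table. Terminal = L. A non-terminal position is W if it has a move to some L; otherwise it is L.
n=0: no move → L
n=1: no move → L
n=2: reaches L-position 1 → W
n=3: reaches L-position 1 → W
n=4: only reaches 2(W), 3(W), all W → L
n=5: reaches L-position 4 → W
n=6: reaches L-position 4 → W
n=7: only reaches 6(W), which is W → L
n=8: reaches L-position 4 → W
n=9: only reaches 3(W), 6(W), 8(W), all W → L
n=10: reaches L-position 9 → W
n=11: only reaches 10(W), which is W → L
n=12: reaches L-position 4 → W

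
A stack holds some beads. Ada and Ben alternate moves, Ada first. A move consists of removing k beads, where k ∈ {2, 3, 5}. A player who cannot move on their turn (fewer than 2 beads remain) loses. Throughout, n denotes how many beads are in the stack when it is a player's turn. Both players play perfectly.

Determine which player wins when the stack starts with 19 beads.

Positions with no move are L. A position that does have a move is losing for the player to move precisely when every available move leads to a winning position for the opponent. Fill in the labels:
n=0: no move → L
n=1: no move → L
n=2: reaches L-position 0 → W
n=3: reaches L-position 1 → W
n=4: reaches L-position 1 → W
n=5: reaches L-position 0 → W
n=6: reaches L-position 1 → W
n=7: only reaches 5(W), 4(W), 2(W), all W → L
n=8: only reaches 6(W), 5(W), 3(W), all W → L
n=9: reaches L-position 7 → W
n=10: reaches L-position 8 → W
n=11: reaches L-position 8 → W
n=12: reaches L-position 7 → W
n=13: reaches L-position 8 → W
n=14: only reaches 12(W), 11(W), 9(W), all W → L
n=15: only reaches 13(W), 12(W), 10(W), all W → L
n=16: reaches L-position 14 → W
n=17: reaches L-position 15 → W
n=18: reaches L-position 15 → W
n=19: reaches L-position 14 → W
The starting position 19 is W: Ada should remove 5, leaving 14, handing over an L position.

Ada wins.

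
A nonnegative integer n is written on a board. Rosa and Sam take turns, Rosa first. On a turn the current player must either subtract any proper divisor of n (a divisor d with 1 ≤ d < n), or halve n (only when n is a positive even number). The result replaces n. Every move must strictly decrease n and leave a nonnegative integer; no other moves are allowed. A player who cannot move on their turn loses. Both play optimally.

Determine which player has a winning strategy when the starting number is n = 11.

Sam wins.

Label each position W (a win for the player to move) or L (a loss). A position with no legal move is L; any other position is W exactly when some move reaches an L, and L when every move reaches a W.
n=0: no move → L
n=1: no move → L
n=2: can move to 1, which is L ⇒ W
n=3: the only move is to 2(W), a W ⇒ L
n=4: can move to 3, which is L ⇒ W
n=5: the only move is to 4(W), a W ⇒ L
n=6: can move to 3, which is L ⇒ W
n=7: the only move is to 6(W), a W ⇒ L
n=8: can move to 7, which is L ⇒ W
n=9: moves to 6(W), 8(W); every one is W ⇒ L
n=10: can move to 5, which is L ⇒ W
n=11: the only move is to 10(W), a W ⇒ L
Every move from 11 reaches a W position, so the mover loses.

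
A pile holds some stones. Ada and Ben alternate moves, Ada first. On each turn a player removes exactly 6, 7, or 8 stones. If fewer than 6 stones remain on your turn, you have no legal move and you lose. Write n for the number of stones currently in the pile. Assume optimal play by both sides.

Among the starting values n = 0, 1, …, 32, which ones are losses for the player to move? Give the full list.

0, 1, 2, 3, 4, 5, 14, 15, 16, 17, 18, 19, 28, 29, 30, 31, 32

Positions with no move are L. A position that does have a move is losing for the player to move precisely when every available move leads to a winning position for the opponent. Fill in the labels:
n=0: no move → L
n=1: no move → L
n=2: no move → L
n=3: no move → L
n=4: no move → L
n=5: no move → L
n=6: →0(L), so W
n=7: →1(L), so W
n=8: →2(L), so W
n=9: →3(L), so W
n=10: →4(L), so W
n=11: →5(L), so W
n=12: →5(L), so W
n=13: →5(L), so W
n=14: →8(W), 7(W), 6(W) — all W, so L
n=15: →9(W), 8(W), 7(W) — all W, so L
n=16: →10(W), 9(W), 8(W) — all W, so L
n=17: →11(W), 10(W), 9(W) — all W, so L
n=18: →12(W), 11(W), 10(W) — all W, so L
n=19: →13(W), 12(W), 11(W) — all W, so L
n=20: →14(L), so W
n=21: →15(L), so W
n=22: →16(L), so W
n=23: →17(L), so W
n=24: →18(L), so W
n=25: →19(L), so W
n=26: →19(L), so W
n=27: →19(L), so W
n=28: →22(W), 21(W), 20(W) — all W, so L
n=29: →23(W), 22(W), 21(W) — all W, so L
n=30: →24(W), 23(W), 22(W) — all W, so L
n=31: →25(W), 24(W), 23(W) — all W, so L
n=32: →26(W), 25(W), 24(W) — all W, so L
The losing starting values of n are exactly the entries labelled L in this table (17 of them).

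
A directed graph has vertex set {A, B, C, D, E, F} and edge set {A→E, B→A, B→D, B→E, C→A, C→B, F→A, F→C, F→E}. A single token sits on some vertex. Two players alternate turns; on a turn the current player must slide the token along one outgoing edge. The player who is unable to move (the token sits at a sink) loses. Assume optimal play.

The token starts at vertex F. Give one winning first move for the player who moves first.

Build the W/L table. Terminal = L. A non-terminal position is W if it has a move to some L; otherwise it is L.
Every edge goes from a vertex to one that appears earlier in the order D, E, A, B, C, F, so processing vertices in that order labels each vertex after all of its successors.
D: no outgoing edge → L
E: no outgoing edge → L
A: can move to E, which is L ⇒ W
B: can move to E, which is L ⇒ W
C: moves to B(W), A(W); every one is W ⇒ L
F: can move to C, which is L ⇒ W
From F, the L positions reachable in one move are: C, E. Any move reaching one of these is winning.

Move to C.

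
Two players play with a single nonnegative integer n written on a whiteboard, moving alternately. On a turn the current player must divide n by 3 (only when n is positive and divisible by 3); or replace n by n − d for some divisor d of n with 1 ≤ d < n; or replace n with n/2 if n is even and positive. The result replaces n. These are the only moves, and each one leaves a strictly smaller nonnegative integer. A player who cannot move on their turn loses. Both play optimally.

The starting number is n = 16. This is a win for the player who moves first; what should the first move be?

Build the W/L table. Terminal = L. A non-terminal position is W if it has a move to some L; otherwise it is L.
n=0: no move → L
n=1: no move → L
n=2: W (go to 1, an L position)
n=3: W (go to 1, an L position)
n=4: L (options 2(W), 3(W) are all W)
n=5: W (go to 4, an L position)
n=6: W (go to 4, an L position)
n=7: L (sole option 6(W) is W)
n=8: W (go to 4, an L position)
n=9: L (options 3(W), 6(W), 8(W) are all W)
n=10: W (go to 9, an L position)
n=11: L (sole option 10(W) is W)
n=12: W (go to 4, an L position)
n=13: L (sole option 12(W) is W)
n=14: W (go to 7, an L position)
n=15: L (options 5(W), 10(W), 12(W), 14(W) are all W)
n=16: W (go to 15, an L position)
From 16, the L positions reachable in one move are: 15.

Move to 15.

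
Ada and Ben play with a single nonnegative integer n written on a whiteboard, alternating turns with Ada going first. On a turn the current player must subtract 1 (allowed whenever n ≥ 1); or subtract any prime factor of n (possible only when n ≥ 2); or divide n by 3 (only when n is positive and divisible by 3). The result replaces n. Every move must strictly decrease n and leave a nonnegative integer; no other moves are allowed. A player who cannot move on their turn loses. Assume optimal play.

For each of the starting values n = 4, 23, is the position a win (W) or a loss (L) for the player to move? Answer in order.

Work bottom-up. With no move the player to move loses. Otherwise the position is W if at least one move leads to an L position for the opponent, and L if every move leads to a W.
n=0: no move → L
n=1: W (go to 0, an L position)
n=2: W (go to 0, an L position)
n=3: W (go to 0, an L position)
n=4: L (options 2(W), 3(W) are all W)
n=5: W (go to 0, an L position)
n=6: W (go to 4, an L position)
n=7: W (go to 0, an L position)
n=8: L (options 6(W), 7(W) are all W)
n=9: W (go to 8, an L position)
n=10: W (go to 8, an L position)
n=11: W (go to 0, an L position)
n=12: W (go to 4, an L position)
n=13: W (go to 0, an L position)
n=14: L (options 7(W), 12(W), 13(W) are all W)
n=15: W (go to 14, an L position)
n=16: W (go to 14, an L position)
n=17: W (go to 0, an L position)
n=18: L (options 6(W), 15(W), 16(W), 17(W) are all W)
n=19: W (go to 0, an L position)
n=20: W (go to 18, an L position)
n=21: W (go to 14, an L position)
n=22: L (options 11(W), 20(W), 21(W) are all W)
n=23: W (go to 0, an L position)

4: L, 23: W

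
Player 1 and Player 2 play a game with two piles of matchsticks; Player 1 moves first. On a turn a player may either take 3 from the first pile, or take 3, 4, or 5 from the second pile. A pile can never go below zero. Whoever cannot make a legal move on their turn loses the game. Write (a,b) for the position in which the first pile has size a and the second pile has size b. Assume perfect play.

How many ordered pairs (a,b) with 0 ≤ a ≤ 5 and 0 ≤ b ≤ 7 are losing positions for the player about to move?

18

Compute win/loss labels from the base case upward. A position with no move is L. Any other position is W if it can reach an L in one move, else L.
Every move lowers a or b (never raises either), so fill the grid row by row in increasing a, and left to right within a row: each cell's successors are then already labelled.
      b=0  b=1  b=2  b=3  b=4  b=5  b=6  b=7
a=0:    L    L    L    W    W    W    W    W
a=1:    L    L    L    W    W    W    W    W
a=2:    L    L    L    W    W    W    W    W
a=3:    W    W    W    L    L    L    W    W
a=4:    W    W    W    L    L    L    W    W
a=5:    W    W    W    L    L    L    W    W
Cells with no legal move (terminal, hence L): (0,0), (0,1), (0,2), (1,0), (1,1), (1,2), (2,0), (2,1), (2,2).
The remaining L cells, each justified by listing all of its moves:
(3,3): L (options (0,3)(W), (3,0)(W) are all W)
(3,4): L (options (0,4)(W), (3,1)(W), (3,0)(W) are all W)
(3,5): L (options (0,5)(W), (3,2)(W), (3,1)(W), (3,0)(W) are all W)
(4,3): L (options (1,3)(W), (4,0)(W) are all W)
(4,4): L (options (1,4)(W), (4,1)(W), (4,0)(W) are all W)
(4,5): L (options (1,5)(W), (4,2)(W), (4,1)(W), (4,0)(W) are all W)
(5,3): L (options (2,3)(W), (5,0)(W) are all W)
(5,4): L (options (2,4)(W), (5,1)(W), (5,0)(W) are all W)
(5,5): L (options (2,5)(W), (5,2)(W), (5,1)(W), (5,0)(W) are all W)
Every other cell has at least one move into one of the L cells above, so it is W.
L cells per row: a=0: 3, a=1: 3, a=2: 3, a=3: 3, a=4: 3, a=5: 3; total 18.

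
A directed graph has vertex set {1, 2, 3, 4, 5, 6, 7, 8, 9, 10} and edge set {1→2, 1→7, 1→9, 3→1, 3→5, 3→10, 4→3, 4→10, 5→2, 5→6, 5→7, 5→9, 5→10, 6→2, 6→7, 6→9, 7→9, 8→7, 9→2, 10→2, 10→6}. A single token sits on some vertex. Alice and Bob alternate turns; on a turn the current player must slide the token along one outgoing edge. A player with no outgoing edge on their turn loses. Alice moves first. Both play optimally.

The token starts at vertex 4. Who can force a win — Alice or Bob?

Alice wins.

Positions with no move are L. A position that does have a move is losing for the player to move precisely when every available move leads to a winning position for the opponent. Fill in the labels:
Every edge goes from a vertex to one that appears earlier in the order 2, 9, 7, 6, 10, 5, 1, 3, 4, 8, so processing vertices in that order labels each vertex after all of its successors.
2: no outgoing edge → L
9: →2(L), so W
7: →9(W) only, which is W, so L
6: →7(L), so W
10: →2(L), so W
5: →7(L), so W
1: →7(L), so W
3: →1(W), 5(W), 10(W) — all W, so L
4: →3(L), so W
8: →7(L), so W
From 4 Alice can move to 3, reaching an L position.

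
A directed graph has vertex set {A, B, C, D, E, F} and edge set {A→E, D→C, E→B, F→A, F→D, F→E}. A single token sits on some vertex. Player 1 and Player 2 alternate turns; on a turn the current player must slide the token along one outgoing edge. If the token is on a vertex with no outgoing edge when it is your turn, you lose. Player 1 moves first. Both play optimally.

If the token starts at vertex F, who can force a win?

Player 1 wins.

Use the standard recursion: the mover loses at a terminal position; elsewhere, the mover wins exactly when some move hands the opponent an L position.
Every edge goes from a vertex to one that appears earlier in the order C, B, E, A, D, F, so processing vertices in that order labels each vertex after all of its successors.
C: no outgoing edge → L
B: no outgoing edge → L
E: →B(L), so W
A: →E(W) only, which is W, so L
D: →C(L), so W
F: →A(L), so W
From F Player 1 can move to A, reaching an L position.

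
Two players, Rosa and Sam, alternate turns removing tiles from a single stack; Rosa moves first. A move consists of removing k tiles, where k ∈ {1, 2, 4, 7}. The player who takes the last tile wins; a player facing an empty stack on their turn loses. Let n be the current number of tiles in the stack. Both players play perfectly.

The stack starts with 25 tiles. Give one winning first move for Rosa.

Remove 1, leaving 24.

Classify positions by backward induction: terminal positions (no move available) are L. From any other position, the mover wins iff some move reaches an L.
n=0: no move → L
n=1: can move to 0, which is L ⇒ W
n=2: can move to 0, which is L ⇒ W
n=3: moves to 2(W), 1(W); every one is W ⇒ L
n=4: can move to 3, which is L ⇒ W
n=5: can move to 3, which is L ⇒ W
n=6: moves to 5(W), 4(W), 2(W); every one is W ⇒ L
n=7: can move to 6, which is L ⇒ W
n=8: can move to 6, which is L ⇒ W
n=9: moves to 8(W), 7(W), 5(W), 2(W); every one is W ⇒ L
n=10: can move to 9, which is L ⇒ W
n=11: can move to 9, which is L ⇒ W
n=12: moves to 11(W), 10(W), 8(W), 5(W); every one is W ⇒ L
n=13: can move to 12, which is L ⇒ W
n=14: can move to 12, which is L ⇒ W
n=15: moves to 14(W), 13(W), 11(W), 8(W); every one is W ⇒ L
n=16: can move to 15, which is L ⇒ W
n=17: can move to 15, which is L ⇒ W
n=18: moves to 17(W), 16(W), 14(W), 11(W); every one is W ⇒ L
n=19: can move to 18, which is L ⇒ W
n=20: can move to 18, which is L ⇒ W
n=21: moves to 20(W), 19(W), 17(W), 14(W); every one is W ⇒ L
n=22: can move to 21, which is L ⇒ W
n=23: can move to 21, which is L ⇒ W
n=24: moves to 23(W), 22(W), 20(W), 17(W); every one is W ⇒ L
n=25: can move to 24, which is L ⇒ W
From 25, the L positions reachable in one move are: 24, 21, 18. Any move reaching one of these is winning.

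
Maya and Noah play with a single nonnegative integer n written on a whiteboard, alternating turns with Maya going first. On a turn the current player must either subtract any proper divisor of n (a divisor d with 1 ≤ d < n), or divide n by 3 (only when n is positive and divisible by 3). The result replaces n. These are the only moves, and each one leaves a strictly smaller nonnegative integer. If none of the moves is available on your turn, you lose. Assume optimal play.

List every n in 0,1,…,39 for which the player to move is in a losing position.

0, 1, 4, 7, 9, 11, 13, 15, 17, 19, 23, 25, 28, 31, 36

Positions with no move are L. A position that does have a move is losing for the player to move precisely when every available move leads to a winning position for the opponent. Fill in the labels:
n=0: no move → L
n=1: no move → L
n=2: W (go to 1, an L position)
n=3: W (go to 1, an L position)
n=4: L (options 2(W), 3(W) are all W)
n=5: W (go to 4, an L position)
n=6: W (go to 4, an L position)
n=7: L (sole option 6(W) is W)
n=8: W (go to 4, an L position)
n=9: L (options 3(W), 6(W), 8(W) are all W)
n=10: W (go to 9, an L position)
n=11: L (sole option 10(W) is W)
n=12: W (go to 4, an L position)
n=13: L (sole option 12(W) is W)
n=14: W (go to 7, an L position)
n=15: L (options 5(W), 10(W), 12(W), 14(W) are all W)
n=16: W (go to 15, an L position)
n=17: L (sole option 16(W) is W)
n=18: W (go to 9, an L position)
n=19: L (sole option 18(W) is W)
n=20: W (go to 15, an L position)
n=21: W (go to 7, an L position)
n=22: W (go to 11, an L position)
n=23: L (sole option 22(W) is W)
n=24: W (go to 23, an L position)
n=25: L (options 20(W), 24(W) are all W)
n=26: W (go to 13, an L position)
n=27: W (go to 9, an L position)
n=28: L (options 14(W), 21(W), 24(W), 26(W), 27(W) are all W)
n=29: W (go to 28, an L position)
n=30: W (go to 15, an L position)
n=31: L (sole option 30(W) is W)
n=32: W (go to 28, an L position)
n=33: W (go to 11, an L position)
n=34: W (go to 17, an L position)
n=35: W (go to 28, an L position)
n=36: L (options 12(W), 18(W), 24(W), 27(W), 30(W), 32(W), 33(W), 34(W), 35(W) are all W)
n=37: W (go to 36, an L position)
n=38: W (go to 19, an L position)
n=39: W (go to 13, an L position)
Reading off the rows marked L gives the requested list; there are 15 such values of n.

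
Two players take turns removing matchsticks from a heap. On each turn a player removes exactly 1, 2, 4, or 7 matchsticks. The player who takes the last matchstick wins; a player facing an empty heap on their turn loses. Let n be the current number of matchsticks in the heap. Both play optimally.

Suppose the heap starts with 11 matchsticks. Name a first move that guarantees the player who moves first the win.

Label each position W (a win for the player to move) or L (a loss). A position with no legal move is L; any other position is W exactly when some move reaches an L, and L when every move reaches a W.
n=0: no move → L
n=1: W (go to 0, an L position)
n=2: W (go to 0, an L position)
n=3: L (options 2(W), 1(W) are all W)
n=4: W (go to 3, an L position)
n=5: W (go to 3, an L position)
n=6: L (options 5(W), 4(W), 2(W) are all W)
n=7: W (go to 6, an L position)
n=8: W (go to 6, an L position)
n=9: L (options 8(W), 7(W), 5(W), 2(W) are all W)
n=10: W (go to 9, an L position)
n=11: W (go to 9, an L position)
From 11, the L positions reachable in one move are: 9.

Remove 2, leaving 9.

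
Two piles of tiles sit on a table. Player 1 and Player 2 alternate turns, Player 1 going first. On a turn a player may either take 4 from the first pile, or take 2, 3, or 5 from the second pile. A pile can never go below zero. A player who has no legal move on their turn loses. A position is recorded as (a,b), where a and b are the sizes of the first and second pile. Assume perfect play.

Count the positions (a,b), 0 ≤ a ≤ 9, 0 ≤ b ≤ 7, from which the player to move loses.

Classify positions by backward induction: terminal positions (no move available) are L. From any other position, the mover wins iff some move reaches an L.
Every move lowers a or b (never raises either), so fill the grid row by row in increasing a, and left to right within a row: each cell's successors are then already labelled.
      b=0  b=1  b=2  b=3  b=4  b=5  b=6  b=7
a=0:    L    L    W    W    W    W    W    L
a=1:    L    L    W    W    W    W    W    L
a=2:    L    L    W    W    W    W    W    L
a=3:    L    L    W    W    W    W    W    L
a=4:    W    W    L    L    W    W    W    W
a=5:    W    W    L    L    W    W    W    W
a=6:    W    W    L    L    W    W    W    W
a=7:    W    W    L    L    W    W    W    W
a=8:    L    L    W    W    W    W    W    L
a=9:    L    L    W    W    W    W    W    L
Cells with no legal move (terminal, hence L): (0,0), (0,1), (1,0), (1,1), (2,0), (2,1), (3,0), (3,1).
The remaining L cells, each justified by listing all of its moves:
(0,7): →(0,5)(W), (0,4)(W), (0,2)(W) — all W, so L
(1,7): →(1,5)(W), (1,4)(W), (1,2)(W) — all W, so L
(2,7): →(2,5)(W), (2,4)(W), (2,2)(W) — all W, so L
(3,7): →(3,5)(W), (3,4)(W), (3,2)(W) — all W, so L
(4,2): →(0,2)(W), (4,0)(W) — all W, so L
(4,3): →(0,3)(W), (4,1)(W), (4,0)(W) — all W, so L
(5,2): →(1,2)(W), (5,0)(W) — all W, so L
(5,3): →(1,3)(W), (5,1)(W), (5,0)(W) — all W, so L
(6,2): →(2,2)(W), (6,0)(W) — all W, so L
(6,3): →(2,3)(W), (6,1)(W), (6,0)(W) — all W, so L
(7,2): →(3,2)(W), (7,0)(W) — all W, so L
(7,3): →(3,3)(W), (7,1)(W), (7,0)(W) — all W, so L
(8,0): →(4,0)(W) only, which is W, so L
(8,1): →(4,1)(W) only, which is W, so L
(8,7): →(4,7)(W), (8,5)(W), (8,4)(W), (8,2)(W) — all W, so L
(9,0): →(5,0)(W) only, which is W, so L
(9,1): →(5,1)(W) only, which is W, so L
(9,7): →(5,7)(W), (9,5)(W), (9,4)(W), (9,2)(W) — all W, so L
Every other cell has at least one move into one of the L cells above, so it is W.
L cells per row: a=0: 3, a=1: 3, a=2: 3, a=3: 3, a=4: 2, a=5: 2, a=6: 2, a=7: 2, a=8: 3, a=9: 3; total 26.

26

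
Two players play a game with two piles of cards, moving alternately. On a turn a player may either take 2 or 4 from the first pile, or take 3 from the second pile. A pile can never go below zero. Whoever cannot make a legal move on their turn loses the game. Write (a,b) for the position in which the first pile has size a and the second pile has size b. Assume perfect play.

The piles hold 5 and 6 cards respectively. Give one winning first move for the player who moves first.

Move to (1,6).

Build the W/L table. Terminal = L. A non-terminal position is W if it has a move to some L; otherwise it is L.
No move ever increases a pile, so every position that can arise here has a ≤ 5 and b ≤ 6; it is enough to label the cells with 0 ≤ a ≤ 5 and 0 ≤ b ≤ 6.
Every move lowers a or b (never raises either), so fill the grid row by row in increasing a, and left to right within a row: each cell's successors are then already labelled.
      b=0  b=1  b=2  b=3  b=4  b=5  b=6
a=0:    L    L    L    W    W    W    L
a=1:    L    L    L    W    W    W    L
a=2:    W    W    W    L    L    L    W
a=3:    W    W    W    L    L    L    W
a=4:    W    W    W    W    W    W    W
a=5:    W    W    W    W    W    W    W
Cells with no legal move (terminal, hence L): (0,0), (0,1), (0,2), (1,0), (1,1), (1,2).
The remaining L cells, each justified by listing all of its moves:
(0,6): the only move is to (0,3)(W), a W ⇒ L
(1,6): the only move is to (1,3)(W), a W ⇒ L
(2,3): moves to (0,3)(W), (2,0)(W); every one is W ⇒ L
(2,4): moves to (0,4)(W), (2,1)(W); every one is W ⇒ L
(2,5): moves to (0,5)(W), (2,2)(W); every one is W ⇒ L
(3,3): moves to (1,3)(W), (3,0)(W); every one is W ⇒ L
(3,4): moves to (1,4)(W), (3,1)(W); every one is W ⇒ L
(3,5): moves to (1,5)(W), (3,2)(W); every one is W ⇒ L
Every other cell has at least one move into one of the L cells above, so it is W.
From (5,6), the L positions reachable in one move are: (1,6).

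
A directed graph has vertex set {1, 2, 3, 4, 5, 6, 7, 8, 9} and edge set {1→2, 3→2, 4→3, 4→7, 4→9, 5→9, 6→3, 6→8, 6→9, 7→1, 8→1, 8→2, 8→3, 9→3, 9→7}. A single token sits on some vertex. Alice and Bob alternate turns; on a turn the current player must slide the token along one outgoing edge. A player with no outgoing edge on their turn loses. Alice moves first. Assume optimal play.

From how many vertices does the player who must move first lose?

4

Work bottom-up. With no move the player to move loses. Otherwise the position is W if at least one move leads to an L position for the opponent, and L if every move leads to a W.
Every edge goes from a vertex to one that appears earlier in the order 2, 1, 3, 8, 7, 9, 5, 4, 6, so processing vertices in that order labels each vertex after all of its successors.
2: no outgoing edge → L
1: →2(L), so W
3: →2(L), so W
8: →2(L), so W
7: →1(W) only, which is W, so L
9: →7(L), so W
5: →9(W) only, which is W, so L
4: →7(L), so W
6: →9(W), 8(W), 3(W) — all W, so L
The L vertices are 2, 5, 6, 7; that is 4 in all.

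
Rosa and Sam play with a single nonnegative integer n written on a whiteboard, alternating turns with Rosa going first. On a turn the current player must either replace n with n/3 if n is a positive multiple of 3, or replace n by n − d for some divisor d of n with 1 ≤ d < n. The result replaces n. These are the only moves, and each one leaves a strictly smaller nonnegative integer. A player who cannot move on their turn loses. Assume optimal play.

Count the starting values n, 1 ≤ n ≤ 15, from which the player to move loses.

7

Label each position W (a win for the player to move) or L (a loss). A position with no legal move is L; any other position is W exactly when some move reaches an L, and L when every move reaches a W.
n=0: no move → L
n=1: no move → L
n=2: →1(L), so W
n=3: →1(L), so W
n=4: →2(W), 3(W) — all W, so L
n=5: →4(L), so W
n=6: →4(L), so W
n=7: →6(W) only, which is W, so L
n=8: →4(L), so W
n=9: →3(W), 6(W), 8(W) — all W, so L
n=10: →9(L), so W
n=11: →10(W) only, which is W, so L
n=12: →4(L), so W
n=13: →12(W) only, which is W, so L
n=14: →7(L), so W
n=15: →5(W), 10(W), 12(W), 14(W) — all W, so L
L entries with 1 ≤ n ≤ 15 (n=0 is outside the asked range and is not counted): n = 1, 4, 7, 9, 11, 13, 15; that makes 7.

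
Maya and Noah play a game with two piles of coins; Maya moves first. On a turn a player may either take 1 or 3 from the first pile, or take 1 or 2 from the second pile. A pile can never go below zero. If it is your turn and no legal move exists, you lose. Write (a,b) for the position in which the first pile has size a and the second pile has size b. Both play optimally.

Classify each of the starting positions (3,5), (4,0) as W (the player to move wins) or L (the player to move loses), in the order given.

(3,5): W, (4,0): L

Label each position W (a win for the player to move) or L (a loss). A position with no legal move is L; any other position is W exactly when some move reaches an L, and L when every move reaches a W.
No move ever increases a pile, so every position that can arise here has a ≤ 4 and b ≤ 5; it is enough to label the cells with 0 ≤ a ≤ 4 and 0 ≤ b ≤ 5.
Every move lowers a or b (never raises either), so fill the grid row by row in increasing a, and left to right within a row: each cell's successors are then already labelled.
      b=0  b=1  b=2  b=3  b=4  b=5
a=0:    L    W    W    L    W    W
a=1:    W    L    W    W    L    W
a=2:    L    W    W    L    W    W
a=3:    W    L    W    W    L    W
a=4:    L    W    W    L    W    W
Cells with no legal move (terminal, hence L): (0,0).
The remaining L cells, each justified by listing all of its moves:
(0,3): →(0,2)(W), (0,1)(W) — all W, so L
(1,1): →(0,1)(W), (1,0)(W) — all W, so L
(1,4): →(0,4)(W), (1,3)(W), (1,2)(W) — all W, so L
(2,0): →(1,0)(W) only, which is W, so L
(2,3): →(1,3)(W), (2,2)(W), (2,1)(W) — all W, so L
(3,1): →(2,1)(W), (0,1)(W), (3,0)(W) — all W, so L
(3,4): →(2,4)(W), (0,4)(W), (3,3)(W), (3,2)(W) — all W, so L
(4,0): →(3,0)(W), (1,0)(W) — all W, so L
(4,3): →(3,3)(W), (1,3)(W), (4,2)(W), (4,1)(W) — all W, so L
Every other cell has at least one move into one of the L cells above, so it is W.
(3,5): the move to (3,4) reaches an L cell, so W
(4,0): one of the L cells justified above, so L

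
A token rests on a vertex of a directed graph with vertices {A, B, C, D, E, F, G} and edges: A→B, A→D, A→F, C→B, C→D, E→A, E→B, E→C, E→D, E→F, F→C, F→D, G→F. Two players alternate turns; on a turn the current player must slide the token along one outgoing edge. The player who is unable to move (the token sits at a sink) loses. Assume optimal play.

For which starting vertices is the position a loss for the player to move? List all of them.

Work bottom-up. With no move the player to move loses. Otherwise the position is W if at least one move leads to an L position for the opponent, and L if every move leads to a W.
Every edge goes from a vertex to one that appears earlier in the order D, B, C, F, G, A, E, so processing vertices in that order labels each vertex after all of its successors.
D: no outgoing edge → L
B: no outgoing edge → L
C: →B(L), so W
F: →D(L), so W
G: →F(W) only, which is W, so L
A: →B(L), so W
E: →B(L), so W
The losing starting vertices are exactly the entries labelled L in this table (3 of them).

B, D, G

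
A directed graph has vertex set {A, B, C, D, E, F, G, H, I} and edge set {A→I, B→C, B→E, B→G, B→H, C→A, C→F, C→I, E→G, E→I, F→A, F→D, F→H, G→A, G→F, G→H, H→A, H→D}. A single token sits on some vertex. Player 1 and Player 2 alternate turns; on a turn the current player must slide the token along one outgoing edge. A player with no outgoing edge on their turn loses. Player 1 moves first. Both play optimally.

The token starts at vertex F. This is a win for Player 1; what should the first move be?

Move to D.

Use the standard recursion: the mover loses at a terminal position; elsewhere, the mover wins exactly when some move hands the opponent an L position.
Every edge goes from a vertex to one that appears earlier in the order D, I, A, H, F, C, G, E, B, so processing vertices in that order labels each vertex after all of its successors.
D: no outgoing edge → L
I: no outgoing edge → L
A: W (go to I, an L position)
H: W (go to D, an L position)
F: W (go to D, an L position)
C: W (go to I, an L position)
G: L (options F(W), H(W), A(W) are all W)
E: W (go to G, an L position)
B: W (go to G, an L position)
From F, the L positions reachable in one move are: D.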